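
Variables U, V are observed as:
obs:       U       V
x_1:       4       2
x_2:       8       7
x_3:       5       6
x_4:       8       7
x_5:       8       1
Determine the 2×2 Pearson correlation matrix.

Step 1 — column means:
  mean(U) = (4 + 8 + 5 + 8 + 8) / 5 = 33/5 = 6.6
  mean(V) = (2 + 7 + 6 + 7 + 1) / 5 = 23/5 = 4.6

Step 2 — sample variances and covariances s[i,j] = (1/(n-1)) · Σ_k (x_{k,i} - mean_i) · (x_{k,j} - mean_j), with n-1 = 4:
  s[U,U] = ((-2.6)·(-2.6) + (1.4)·(1.4) + (-1.6)·(-1.6) + (1.4)·(1.4) + (1.4)·(1.4)) / 4 = 15.2/4 = 3.8
  s[U,V] = ((-2.6)·(-2.6) + (1.4)·(2.4) + (-1.6)·(1.4) + (1.4)·(2.4) + (1.4)·(-3.6)) / 4 = 6.2/4 = 1.55
  s[V,V] = ((-2.6)·(-2.6) + (2.4)·(2.4) + (1.4)·(1.4) + (2.4)·(2.4) + (-3.6)·(-3.6)) / 4 = 33.2/4 = 8.3
  Sample standard deviations s_i = √(s[i,i]):
  s(U) = √(3.8) = 1.9494
  s(V) = √(8.3) = 2.881

Step 3 — r_{ij} = s_{ij} / (s_i · s_j):
  r[U,U] = 1 (diagonal).
  r[U,V] = 1.55 / (1.9494 · 2.881) = 1.55 / 5.616 = 0.276
  r[V,V] = 1 (diagonal).

R is symmetric with unit diagonal. Assembling:

R = [[1, 0.276],
 [0.276, 1]]


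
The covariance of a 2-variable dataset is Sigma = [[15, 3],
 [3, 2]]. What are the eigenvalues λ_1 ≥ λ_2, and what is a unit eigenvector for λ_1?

Step 1 — characteristic polynomial of 2×2 Sigma:
  det(Sigma - λI) = λ² - trace · λ + det = 0.
  trace = 15 + 2 = 17, det = 15·2 - (3)² = 21.
Step 2 — discriminant:
  Δ = trace² - 4·det = 289 - 84 = 205.
Step 3 — eigenvalues:
  λ = (trace ± √Δ)/2 = (17 ± 14.3178)/2,
  λ_1 = 15.6589,  λ_2 = 1.3411.

Step 4 — unit eigenvector for λ_1: solve (Sigma - λ_1 I)v = 0. First row:
  (15 - 15.6589)·v_x + (3)·v_y = 0, i.e. (-0.6589)·v_x + (3)·v_y = 0,
  so v ∝ (b, λ_1 - a) = (3, 0.6589) = u.
  ||u|| = √((3)² + (0.6589)²) = √(9.4342) ≈ 3.0715,
  v_1 = u/||u|| ≈ (0.9767, 0.2145) (||v_1|| = 1).

λ_1 = 15.6589,  λ_2 = 1.3411;  v_1 ≈ (0.9767, 0.2145)


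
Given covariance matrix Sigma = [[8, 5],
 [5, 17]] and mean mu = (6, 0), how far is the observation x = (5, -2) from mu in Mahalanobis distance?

Step 1 — centre the observation: (x - mu) = (-1, -2).

Step 2 — invert Sigma. det(Sigma) = 8·17 - (5)² = 111.
  Sigma^{-1} = (1/det) · [[d, -b], [-b, a]] = [[0.1532, -0.045],
 [-0.045, 0.0721]].

Step 3 — form the quadratic (x - mu)^T · Sigma^{-1} · (x - mu):
  Sigma^{-1} · (x - mu) = (-0.0631, -0.0991).
  (x - mu)^T · [Sigma^{-1} · (x - mu)] = (-1)·(-0.0631) + (-2)·(-0.0991) = 0.2613.

Step 4 — take square root: d = √(0.2613) ≈ 0.5111.

d(x, mu) = √(0.2613) ≈ 0.5111


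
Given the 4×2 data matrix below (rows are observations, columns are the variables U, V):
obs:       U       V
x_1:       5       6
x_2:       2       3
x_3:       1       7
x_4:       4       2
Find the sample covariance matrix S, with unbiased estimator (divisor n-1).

Step 1 — column means:
  mean(U) = (5 + 2 + 1 + 4) / 4 = 12/4 = 3
  mean(V) = (6 + 3 + 7 + 2) / 4 = 18/4 = 4.5

Step 2 — sample covariance S[i,j] = (1/(n-1)) · Σ_k (x_{k,i} - mean_i) · (x_{k,j} - mean_j), with n-1 = 3.
  S[U,U] = ((2)·(2) + (-1)·(-1) + (-2)·(-2) + (1)·(1)) / 3 = 10/3 = 3.3333
  S[U,V] = ((2)·(1.5) + (-1)·(-1.5) + (-2)·(2.5) + (1)·(-2.5)) / 3 = -3/3 = -1
  S[V,V] = ((1.5)·(1.5) + (-1.5)·(-1.5) + (2.5)·(2.5) + (-2.5)·(-2.5)) / 3 = 17/3 = 5.6667

S is symmetric (S[j,i] = S[i,j]). Assembling:

S = [[3.3333, -1],
 [-1, 5.6667]]


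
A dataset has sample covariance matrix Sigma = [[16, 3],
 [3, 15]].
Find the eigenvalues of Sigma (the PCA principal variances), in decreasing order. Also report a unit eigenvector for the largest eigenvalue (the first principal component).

Step 1 — characteristic polynomial of 2×2 Sigma:
  det(Sigma - λI) = λ² - trace · λ + det = 0.
  trace = 16 + 15 = 31, det = 16·15 - (3)² = 231.
Step 2 — discriminant:
  Δ = trace² - 4·det = 961 - 924 = 37.
Step 3 — eigenvalues:
  λ = (trace ± √Δ)/2 = (31 ± 6.0828)/2,
  λ_1 = 18.5414,  λ_2 = 12.4586.

Step 4 — unit eigenvector for λ_1: solve (Sigma - λ_1 I)v = 0. First row:
  (16 - 18.5414)·v_x + (3)·v_y = 0, i.e. (-2.5414)·v_x + (3)·v_y = 0,
  so v ∝ (b, λ_1 - a) = (3, 2.5414) = u.
  ||u|| = √((3)² + (2.5414)²) = √(15.4586) ≈ 3.9317,
  v_1 = u/||u|| ≈ (0.763, 0.6464) (||v_1|| = 1).

λ_1 = 18.5414,  λ_2 = 12.4586;  v_1 ≈ (0.763, 0.6464)


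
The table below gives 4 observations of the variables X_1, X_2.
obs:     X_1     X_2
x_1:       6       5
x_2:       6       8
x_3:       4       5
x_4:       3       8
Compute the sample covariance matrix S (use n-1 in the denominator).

Step 1 — column means:
  mean(X_1) = (6 + 6 + 4 + 3) / 4 = 19/4 = 4.75
  mean(X_2) = (5 + 8 + 5 + 8) / 4 = 26/4 = 6.5

Step 2 — sample covariance S[i,j] = (1/(n-1)) · Σ_k (x_{k,i} - mean_i) · (x_{k,j} - mean_j), with n-1 = 3.
  S[X_1,X_1] = ((1.25)·(1.25) + (1.25)·(1.25) + (-0.75)·(-0.75) + (-1.75)·(-1.75)) / 3 = 6.75/3 = 2.25
  S[X_1,X_2] = ((1.25)·(-1.5) + (1.25)·(1.5) + (-0.75)·(-1.5) + (-1.75)·(1.5)) / 3 = -1.5/3 = -0.5
  S[X_2,X_2] = ((-1.5)·(-1.5) + (1.5)·(1.5) + (-1.5)·(-1.5) + (1.5)·(1.5)) / 3 = 9/3 = 3

S is symmetric (S[j,i] = S[i,j]). Assembling:

S = [[2.25, -0.5],
 [-0.5, 3]]


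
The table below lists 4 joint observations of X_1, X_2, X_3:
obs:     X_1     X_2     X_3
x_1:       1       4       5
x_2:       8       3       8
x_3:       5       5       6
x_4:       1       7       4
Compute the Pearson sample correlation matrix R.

Step 1 — column means:
  mean(X_1) = (1 + 8 + 5 + 1) / 4 = 15/4 = 3.75
  mean(X_2) = (4 + 3 + 5 + 7) / 4 = 19/4 = 4.75
  mean(X_3) = (5 + 8 + 6 + 4) / 4 = 23/4 = 5.75

Step 2 — sample variances and covariances s[i,j] = (1/(n-1)) · Σ_k (x_{k,i} - mean_i) · (x_{k,j} - mean_j), with n-1 = 3:
  s[X_1,X_1] = ((-2.75)·(-2.75) + (4.25)·(4.25) + (1.25)·(1.25) + (-2.75)·(-2.75)) / 3 = 34.75/3 = 11.5833
  s[X_1,X_2] = ((-2.75)·(-0.75) + (4.25)·(-1.75) + (1.25)·(0.25) + (-2.75)·(2.25)) / 3 = -11.25/3 = -3.75
  s[X_1,X_3] = ((-2.75)·(-0.75) + (4.25)·(2.25) + (1.25)·(0.25) + (-2.75)·(-1.75)) / 3 = 16.75/3 = 5.5833
  s[X_2,X_2] = ((-0.75)·(-0.75) + (-1.75)·(-1.75) + (0.25)·(0.25) + (2.25)·(2.25)) / 3 = 8.75/3 = 2.9167
  s[X_2,X_3] = ((-0.75)·(-0.75) + (-1.75)·(2.25) + (0.25)·(0.25) + (2.25)·(-1.75)) / 3 = -7.25/3 = -2.4167
  s[X_3,X_3] = ((-0.75)·(-0.75) + (2.25)·(2.25) + (0.25)·(0.25) + (-1.75)·(-1.75)) / 3 = 8.75/3 = 2.9167
  Sample standard deviations s_i = √(s[i,i]):
  s(X_1) = √(11.5833) = 3.4034
  s(X_2) = √(2.9167) = 1.7078
  s(X_3) = √(2.9167) = 1.7078

Step 3 — r_{ij} = s_{ij} / (s_i · s_j):
  r[X_1,X_1] = 1 (diagonal).
  r[X_1,X_2] = -3.75 / (3.4034 · 1.7078) = -3.75 / 5.8125 = -0.6452
  r[X_1,X_3] = 5.5833 / (3.4034 · 1.7078) = 5.5833 / 5.8125 = 0.9606
  r[X_2,X_2] = 1 (diagonal).
  r[X_2,X_3] = -2.4167 / (1.7078 · 1.7078) = -2.4167 / 2.9167 = -0.8286
  r[X_3,X_3] = 1 (diagonal).

R is symmetric with unit diagonal. Assembling:

R = [[1, -0.6452, 0.9606],
 [-0.6452, 1, -0.8286],
 [0.9606, -0.8286, 1]]


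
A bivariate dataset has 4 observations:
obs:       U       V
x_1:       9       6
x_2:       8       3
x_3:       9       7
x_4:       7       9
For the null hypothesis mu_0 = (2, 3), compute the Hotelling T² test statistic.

Step 1 — sample mean vector:
  mean(U) = (9 + 8 + 9 + 7) / 4 = 33/4 = 8.25
  mean(V) = (6 + 3 + 7 + 9) / 4 = 25/4 = 6.25
  x̄ = (8.25, 6.25),  deviation x̄ - mu_0 = (8.25, 6.25) - (2, 3) = (6.25, 3.25).

Step 2 — sample covariance matrix, S[i,j] = (1/(n-1)) · Σ_k (x_{k,i} - mean_i) · (x_{k,j} - mean_j), divisor n-1 = 3:
  S[U,U] = ((0.75)·(0.75) + (-0.25)·(-0.25) + (0.75)·(0.75) + (-1.25)·(-1.25)) / 3 = 2.75/3 = 0.9167
  S[U,V] = ((0.75)·(-0.25) + (-0.25)·(-3.25) + (0.75)·(0.75) + (-1.25)·(2.75)) / 3 = -2.25/3 = -0.75
  S[V,V] = ((-0.25)·(-0.25) + (-3.25)·(-3.25) + (0.75)·(0.75) + (2.75)·(2.75)) / 3 = 18.75/3 = 6.25
  S = [[0.9167, -0.75],
 [-0.75, 6.25]].

Step 3 — invert S. det(S) = 0.9167·6.25 - (-0.75)² = 5.1667.
  S^{-1} = (1/det) · [[d, -b], [-b, a]] = [[1.2097, 0.1452],
 [0.1452, 0.1774]].

Step 4 — quadratic form (x̄ - mu_0)^T · S^{-1} · (x̄ - mu_0):
  S^{-1} · (x̄ - mu_0) = (8.0323, 1.4839),
  (x̄ - mu_0)^T · [...] = (6.25)·(8.0323) + (3.25)·(1.4839) = 55.0242.

Step 5 — scale by n: T² = 4 · 55.0242 = 220.0968.

T² ≈ 220.0968


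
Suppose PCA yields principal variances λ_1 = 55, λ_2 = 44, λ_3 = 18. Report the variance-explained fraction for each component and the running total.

Step 1 — total variance = trace(Sigma) = Σ λ_i = 55 + 44 + 18 = 117.

Step 2 — fraction explained by component i = λ_i / Σ λ:
  PC1: 55/117 = 0.4701
  PC2: 44/117 = 0.3761
  PC3: 18/117 = 0.1538

Step 3 — cumulative fraction after k components = (λ_1 + ... + λ_k) / Σ λ:
  k = 1: 55/117 = 0.4701
  k = 2: (55 + 44)/117 = 99/117 = 0.8462
  k = 3: (55 + 44 + 18)/117 = 117/117 = 1

Summary (fraction, with percent):

explained: PC1 0.4701 (47.01%), PC2 0.3761 (37.61%), PC3 0.1538 (15.38%);  cumulative: 0.4701, 0.8462, 1


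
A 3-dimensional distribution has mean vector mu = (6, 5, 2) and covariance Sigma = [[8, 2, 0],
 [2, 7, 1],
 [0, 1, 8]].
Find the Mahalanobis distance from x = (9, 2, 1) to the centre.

Step 1 — centre the observation: (x - mu) = (3, -3, -1).

Step 2 — invert Sigma (cofactor / det for 3×3, or solve directly):
  Sigma^{-1} = [[0.1348, -0.0392, 0.0049],
 [-0.0392, 0.1569, -0.0196],
 [0.0049, -0.0196, 0.1275]].

Step 3 — form the quadratic (x - mu)^T · Sigma^{-1} · (x - mu):
  Sigma^{-1} · (x - mu) = (0.5172, -0.5686, -0.0539).
  (x - mu)^T · [Sigma^{-1} · (x - mu)] = (3)·(0.5172) + (-3)·(-0.5686) + (-1)·(-0.0539) = 3.3113.

Step 4 — take square root: d = √(3.3113) ≈ 1.8197.

d(x, mu) = √(3.3113) ≈ 1.8197


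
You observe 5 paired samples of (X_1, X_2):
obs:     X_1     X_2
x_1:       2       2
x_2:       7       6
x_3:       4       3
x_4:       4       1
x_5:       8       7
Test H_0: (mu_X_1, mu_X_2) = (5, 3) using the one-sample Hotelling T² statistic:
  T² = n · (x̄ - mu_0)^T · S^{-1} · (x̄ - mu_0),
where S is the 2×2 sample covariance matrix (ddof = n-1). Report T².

Step 1 — sample mean vector:
  mean(X_1) = (2 + 7 + 4 + 4 + 8) / 5 = 25/5 = 5
  mean(X_2) = (2 + 6 + 3 + 1 + 7) / 5 = 19/5 = 3.8
  x̄ = (5, 3.8),  deviation x̄ - mu_0 = (5, 3.8) - (5, 3) = (0, 0.8).

Step 2 — sample covariance matrix, S[i,j] = (1/(n-1)) · Σ_k (x_{k,i} - mean_i) · (x_{k,j} - mean_j), divisor n-1 = 4:
  S[X_1,X_1] = ((-3)·(-3) + (2)·(2) + (-1)·(-1) + (-1)·(-1) + (3)·(3)) / 4 = 24/4 = 6
  S[X_1,X_2] = ((-3)·(-1.8) + (2)·(2.2) + (-1)·(-0.8) + (-1)·(-2.8) + (3)·(3.2)) / 4 = 23/4 = 5.75
  S[X_2,X_2] = ((-1.8)·(-1.8) + (2.2)·(2.2) + (-0.8)·(-0.8) + (-2.8)·(-2.8) + (3.2)·(3.2)) / 4 = 26.8/4 = 6.7
  S = [[6, 5.75],
 [5.75, 6.7]].

Step 3 — invert S. det(S) = 6·6.7 - (5.75)² = 7.1375.
  S^{-1} = (1/det) · [[d, -b], [-b, a]] = [[0.9387, -0.8056],
 [-0.8056, 0.8406]].

Step 4 — quadratic form (x̄ - mu_0)^T · S^{-1} · (x̄ - mu_0):
  S^{-1} · (x̄ - mu_0) = (-0.6445, 0.6725),
  (x̄ - mu_0)^T · [...] = (0)·(-0.6445) + (0.8)·(0.6725) = 0.538.

Step 5 — scale by n: T² = 5 · 0.538 = 2.69.

T² ≈ 2.69


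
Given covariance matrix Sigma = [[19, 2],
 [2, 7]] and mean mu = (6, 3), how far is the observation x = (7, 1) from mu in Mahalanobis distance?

Step 1 — centre the observation: (x - mu) = (1, -2).

Step 2 — invert Sigma. det(Sigma) = 19·7 - (2)² = 129.
  Sigma^{-1} = (1/det) · [[d, -b], [-b, a]] = [[0.0543, -0.0155],
 [-0.0155, 0.1473]].

Step 3 — form the quadratic (x - mu)^T · Sigma^{-1} · (x - mu):
  Sigma^{-1} · (x - mu) = (0.0853, -0.3101).
  (x - mu)^T · [Sigma^{-1} · (x - mu)] = (1)·(0.0853) + (-2)·(-0.3101) = 0.7054.

Step 4 — take square root: d = √(0.7054) ≈ 0.8399.

d(x, mu) = √(0.7054) ≈ 0.8399


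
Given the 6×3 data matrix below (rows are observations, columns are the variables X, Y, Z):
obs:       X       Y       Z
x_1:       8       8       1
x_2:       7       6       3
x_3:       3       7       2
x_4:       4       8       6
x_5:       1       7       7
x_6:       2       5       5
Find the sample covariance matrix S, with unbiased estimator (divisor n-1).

Step 1 — column means:
  mean(X) = (8 + 7 + 3 + 4 + 1 + 2) / 6 = 25/6 = 4.1667
  mean(Y) = (8 + 6 + 7 + 8 + 7 + 5) / 6 = 41/6 = 6.8333
  mean(Z) = (1 + 3 + 2 + 6 + 7 + 5) / 6 = 24/6 = 4

Step 2 — sample covariance S[i,j] = (1/(n-1)) · Σ_k (x_{k,i} - mean_i) · (x_{k,j} - mean_j), with n-1 = 5.
  S[X,X] = ((3.8333)·(3.8333) + (2.8333)·(2.8333) + (-1.1667)·(-1.1667) + (-0.1667)·(-0.1667) + (-3.1667)·(-3.1667) + (-2.1667)·(-2.1667)) / 5 = 38.8333/5 = 7.7667
  S[X,Y] = ((3.8333)·(1.1667) + (2.8333)·(-0.8333) + (-1.1667)·(0.1667) + (-0.1667)·(1.1667) + (-3.1667)·(0.1667) + (-2.1667)·(-1.8333)) / 5 = 5.1667/5 = 1.0333
  S[X,Z] = ((3.8333)·(-3) + (2.8333)·(-1) + (-1.1667)·(-2) + (-0.1667)·(2) + (-3.1667)·(3) + (-2.1667)·(1)) / 5 = -24/5 = -4.8
  S[Y,Y] = ((1.1667)·(1.1667) + (-0.8333)·(-0.8333) + (0.1667)·(0.1667) + (1.1667)·(1.1667) + (0.1667)·(0.1667) + (-1.8333)·(-1.8333)) / 5 = 6.8333/5 = 1.3667
  S[Y,Z] = ((1.1667)·(-3) + (-0.8333)·(-1) + (0.1667)·(-2) + (1.1667)·(2) + (0.1667)·(3) + (-1.8333)·(1)) / 5 = -2/5 = -0.4
  S[Z,Z] = ((-3)·(-3) + (-1)·(-1) + (-2)·(-2) + (2)·(2) + (3)·(3) + (1)·(1)) / 5 = 28/5 = 5.6

S is symmetric (S[j,i] = S[i,j]). Assembling:

S = [[7.7667, 1.0333, -4.8],
 [1.0333, 1.3667, -0.4],
 [-4.8, -0.4, 5.6]]


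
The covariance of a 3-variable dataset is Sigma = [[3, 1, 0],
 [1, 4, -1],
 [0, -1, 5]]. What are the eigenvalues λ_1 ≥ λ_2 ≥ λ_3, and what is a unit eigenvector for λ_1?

Step 1 — characteristic polynomial p(λ) = det(λI - Sigma) = λ³ - tr·λ² + c_1·λ - det, where tr = trace, c_1 = sum of the principal 2×2 minors, det = det(Sigma):
  tr = 3 + 4 + 5 = 12,
  c_1 = (3·4 - (1)²) + (3·5 - (0)²) + (4·5 - (-1)²) = 11 + 15 + 19 = 45,
  det = 3·(4·5 - (-1)²) - (1)·((1)·5 - (-1)·(0)) + (0)·((1)·(-1) - 4·(0)) = 3·(19) - (1)·(5) + (0)·(-1) = 52.
  So p(λ) = λ³ - 12λ² + 45λ - 52.
Step 2 — look for an integer root (rational root theorem: any rational root is an integer divisor of 52). Testing λ = 4:
  p(4) = 64 - 192 + 180 - 52 = 0  ✓
  Dividing out (λ - 4): p(λ) = (λ - 4)(λ² - 8λ + 13).
Step 3 — remaining eigenvalues from the quadratic λ² - 8λ + 13 = 0:
  Δ = 8² - 4·13 = 64 - 52 = 12,  λ = (8 ± √12)/2 = (8 ± 3.4641)/2 ≈ 5.7321 or 2.2679.
  Sorted: λ_1 = 5.7321,  λ_2 = 4,  λ_3 = 2.2679  (check: sum = 12 = tr ✓).

Step 4 — unit eigenvector for λ_1 ≈ 5.7321: v spans the null space of (Sigma - λ_1 I), whose rows are
  r_1 = (-2.7321, 1, 0),  r_2 = (1, -1.7321, -1),  r_3 = (0, -1, -0.7321).
  v is orthogonal to every row, so take v ∝ r_1 × r_2 = ((1)·(-1) - (0)·(-1.7321), (0)·(1) - (-2.7321)·(-1), (-2.7321)·(-1.7321) - (1)·(1)) ≈ (-1, -2.7321, 3.7321).
  Rescale (multiply by -1 so the first nonzero entry is positive): u = (1, 2.7321, -3.7321).
  ||u|| = √((1)² + (2.7321)² + (-3.7321)²) = √(22.3923) ≈ 4.7321,  v_1 = u/||u|| ≈ (0.2113, 0.5774, -0.7887) (||v_1|| = 1).

λ_1 = 5.7321,  λ_2 = 4,  λ_3 = 2.2679;  v_1 ≈ (0.2113, 0.5774, -0.7887)


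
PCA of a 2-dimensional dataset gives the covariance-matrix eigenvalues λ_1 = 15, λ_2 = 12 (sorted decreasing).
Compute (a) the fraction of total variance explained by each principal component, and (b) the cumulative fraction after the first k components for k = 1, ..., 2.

Step 1 — total variance = trace(Sigma) = Σ λ_i = 15 + 12 = 27.

Step 2 — fraction explained by component i = λ_i / Σ λ:
  PC1: 15/27 = 0.5556
  PC2: 12/27 = 0.4444

Step 3 — cumulative fraction after k components = (λ_1 + ... + λ_k) / Σ λ:
  k = 1: 15/27 = 0.5556
  k = 2: (15 + 12)/27 = 27/27 = 1

Summary (fraction, with percent):

explained: PC1 0.5556 (55.56%), PC2 0.4444 (44.44%);  cumulative: 0.5556, 1


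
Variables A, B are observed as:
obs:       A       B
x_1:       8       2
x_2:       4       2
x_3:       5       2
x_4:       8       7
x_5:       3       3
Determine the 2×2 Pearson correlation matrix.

Step 1 — column means:
  mean(A) = (8 + 4 + 5 + 8 + 3) / 5 = 28/5 = 5.6
  mean(B) = (2 + 2 + 2 + 7 + 3) / 5 = 16/5 = 3.2

Step 2 — sample variances and covariances s[i,j] = (1/(n-1)) · Σ_k (x_{k,i} - mean_i) · (x_{k,j} - mean_j), with n-1 = 4:
  s[A,A] = ((2.4)·(2.4) + (-1.6)·(-1.6) + (-0.6)·(-0.6) + (2.4)·(2.4) + (-2.6)·(-2.6)) / 4 = 21.2/4 = 5.3
  s[A,B] = ((2.4)·(-1.2) + (-1.6)·(-1.2) + (-0.6)·(-1.2) + (2.4)·(3.8) + (-2.6)·(-0.2)) / 4 = 9.4/4 = 2.35
  s[B,B] = ((-1.2)·(-1.2) + (-1.2)·(-1.2) + (-1.2)·(-1.2) + (3.8)·(3.8) + (-0.2)·(-0.2)) / 4 = 18.8/4 = 4.7
  Sample standard deviations s_i = √(s[i,i]):
  s(A) = √(5.3) = 2.3022
  s(B) = √(4.7) = 2.1679

Step 3 — r_{ij} = s_{ij} / (s_i · s_j):
  r[A,A] = 1 (diagonal).
  r[A,B] = 2.35 / (2.3022 · 2.1679) = 2.35 / 4.991 = 0.4708
  r[B,B] = 1 (diagonal).

R is symmetric with unit diagonal. Assembling:

R = [[1, 0.4708],
 [0.4708, 1]]


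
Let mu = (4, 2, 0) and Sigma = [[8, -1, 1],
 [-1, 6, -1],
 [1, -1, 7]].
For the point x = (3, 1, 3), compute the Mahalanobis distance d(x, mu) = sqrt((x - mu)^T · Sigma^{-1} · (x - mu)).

Step 1 — centre the observation: (x - mu) = (-1, -1, 3).

Step 2 — invert Sigma (cofactor / det for 3×3, or solve directly):
  Sigma^{-1} = [[0.1293, 0.0189, -0.0158],
 [0.0189, 0.1735, 0.0221],
 [-0.0158, 0.0221, 0.1483]].

Step 3 — form the quadratic (x - mu)^T · Sigma^{-1} · (x - mu):
  Sigma^{-1} · (x - mu) = (-0.1956, -0.1262, 0.4385).
  (x - mu)^T · [Sigma^{-1} · (x - mu)] = (-1)·(-0.1956) + (-1)·(-0.1262) + (3)·(0.4385) = 1.6372.

Step 4 — take square root: d = √(1.6372) ≈ 1.2795.

d(x, mu) = √(1.6372) ≈ 1.2795


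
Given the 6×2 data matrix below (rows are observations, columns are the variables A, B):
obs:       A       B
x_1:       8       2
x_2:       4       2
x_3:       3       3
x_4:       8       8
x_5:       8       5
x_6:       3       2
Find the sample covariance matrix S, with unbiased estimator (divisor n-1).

Step 1 — column means:
  mean(A) = (8 + 4 + 3 + 8 + 8 + 3) / 6 = 34/6 = 5.6667
  mean(B) = (2 + 2 + 3 + 8 + 5 + 2) / 6 = 22/6 = 3.6667

Step 2 — sample covariance S[i,j] = (1/(n-1)) · Σ_k (x_{k,i} - mean_i) · (x_{k,j} - mean_j), with n-1 = 5.
  S[A,A] = ((2.3333)·(2.3333) + (-1.6667)·(-1.6667) + (-2.6667)·(-2.6667) + (2.3333)·(2.3333) + (2.3333)·(2.3333) + (-2.6667)·(-2.6667)) / 5 = 33.3333/5 = 6.6667
  S[A,B] = ((2.3333)·(-1.6667) + (-1.6667)·(-1.6667) + (-2.6667)·(-0.6667) + (2.3333)·(4.3333) + (2.3333)·(1.3333) + (-2.6667)·(-1.6667)) / 5 = 18.3333/5 = 3.6667
  S[B,B] = ((-1.6667)·(-1.6667) + (-1.6667)·(-1.6667) + (-0.6667)·(-0.6667) + (4.3333)·(4.3333) + (1.3333)·(1.3333) + (-1.6667)·(-1.6667)) / 5 = 29.3333/5 = 5.8667

S is symmetric (S[j,i] = S[i,j]). Assembling:

S = [[6.6667, 3.6667],
 [3.6667, 5.8667]]


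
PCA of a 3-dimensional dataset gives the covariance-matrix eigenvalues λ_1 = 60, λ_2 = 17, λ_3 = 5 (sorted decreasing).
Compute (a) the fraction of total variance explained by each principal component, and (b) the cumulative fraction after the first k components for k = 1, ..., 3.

Step 1 — total variance = trace(Sigma) = Σ λ_i = 60 + 17 + 5 = 82.

Step 2 — fraction explained by component i = λ_i / Σ λ:
  PC1: 60/82 = 0.7317
  PC2: 17/82 = 0.2073
  PC3: 5/82 = 0.061

Step 3 — cumulative fraction after k components = (λ_1 + ... + λ_k) / Σ λ:
  k = 1: 60/82 = 0.7317
  k = 2: (60 + 17)/82 = 77/82 = 0.939
  k = 3: (60 + 17 + 5)/82 = 82/82 = 1

Summary (fraction, with percent):

explained: PC1 0.7317 (73.17%), PC2 0.2073 (20.73%), PC3 0.061 (6.1%);  cumulative: 0.7317, 0.939, 1


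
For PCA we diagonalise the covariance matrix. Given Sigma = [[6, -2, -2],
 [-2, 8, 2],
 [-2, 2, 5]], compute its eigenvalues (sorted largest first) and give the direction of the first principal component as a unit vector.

Step 1 — characteristic polynomial p(λ) = det(λI - Sigma) = λ³ - tr·λ² + c_1·λ - det, where tr = trace, c_1 = sum of the principal 2×2 minors, det = det(Sigma):
  tr = 6 + 8 + 5 = 19,
  c_1 = (6·8 - (-2)²) + (6·5 - (-2)²) + (8·5 - (2)²) = 44 + 26 + 36 = 106,
  det = 6·(8·5 - (2)²) - (-2)·((-2)·5 - (2)·(-2)) + (-2)·((-2)·(2) - 8·(-2)) = 6·(36) - (-2)·(-6) + (-2)·(12) = 180.
  So p(λ) = λ³ - 19λ² + 106λ - 180.
Step 2 — look for an integer root (rational root theorem: any rational root is an integer divisor of 180). Testing λ = 5:
  p(5) = 125 - 475 + 530 - 180 = 0  ✓
  Dividing out (λ - 5): p(λ) = (λ - 5)(λ² - 14λ + 36).
Step 3 — remaining eigenvalues from the quadratic λ² - 14λ + 36 = 0:
  Δ = 14² - 4·36 = 196 - 144 = 52,  λ = (14 ± √52)/2 = (14 ± 7.2111)/2 ≈ 10.6056 or 3.3944.
  Sorted: λ_1 = 10.6056,  λ_2 = 5,  λ_3 = 3.3944  (check: sum = 19 = tr ✓).

Step 4 — unit eigenvector for λ_1 ≈ 10.6056: v spans the null space of (Sigma - λ_1 I), whose rows are
  r_1 = (-4.6056, -2, -2),  r_2 = (-2, -2.6056, 2),  r_3 = (-2, 2, -5.6056).
  v is orthogonal to every row, so take v ∝ r_1 × r_2 = ((-2)·(2) - (-2)·(-2.6056), (-2)·(-2) - (-4.6056)·(2), (-4.6056)·(-2.6056) - (-2)·(-2)) ≈ (-9.2111, 13.2111, 8).
  Rescale (multiply by -1 so the first nonzero entry is positive): u = (9.2111, -13.2111, -8).
  ||u|| = √((9.2111)² + (-13.2111)² + (-8)²) = √(323.3776) ≈ 17.9827,  v_1 = u/||u|| ≈ (0.5122, -0.7347, -0.4449) (||v_1|| = 1).

λ_1 = 10.6056,  λ_2 = 5,  λ_3 = 3.3944;  v_1 ≈ (0.5122, -0.7347, -0.4449)


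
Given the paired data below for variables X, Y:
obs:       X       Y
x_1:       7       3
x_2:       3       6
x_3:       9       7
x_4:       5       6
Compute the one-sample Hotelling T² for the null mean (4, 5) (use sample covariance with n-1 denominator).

Step 1 — sample mean vector:
  mean(X) = (7 + 3 + 9 + 5) / 4 = 24/4 = 6
  mean(Y) = (3 + 6 + 7 + 6) / 4 = 22/4 = 5.5
  x̄ = (6, 5.5),  deviation x̄ - mu_0 = (6, 5.5) - (4, 5) = (2, 0.5).

Step 2 — sample covariance matrix, S[i,j] = (1/(n-1)) · Σ_k (x_{k,i} - mean_i) · (x_{k,j} - mean_j), divisor n-1 = 3:
  S[X,X] = ((1)·(1) + (-3)·(-3) + (3)·(3) + (-1)·(-1)) / 3 = 20/3 = 6.6667
  S[X,Y] = ((1)·(-2.5) + (-3)·(0.5) + (3)·(1.5) + (-1)·(0.5)) / 3 = 0/3 = 0
  S[Y,Y] = ((-2.5)·(-2.5) + (0.5)·(0.5) + (1.5)·(1.5) + (0.5)·(0.5)) / 3 = 9/3 = 3
  S = [[6.6667, 0],
 [0, 3]].

Step 3 — invert S. det(S) = 6.6667·3 - (0)² = 20.
  S^{-1} = (1/det) · [[d, -b], [-b, a]] = [[0.15, 0],
 [0, 0.3333]].

Step 4 — quadratic form (x̄ - mu_0)^T · S^{-1} · (x̄ - mu_0):
  S^{-1} · (x̄ - mu_0) = (0.3, 0.1667),
  (x̄ - mu_0)^T · [...] = (2)·(0.3) + (0.5)·(0.1667) = 0.6833.

Step 5 — scale by n: T² = 4 · 0.6833 = 2.7333.

T² ≈ 2.7333


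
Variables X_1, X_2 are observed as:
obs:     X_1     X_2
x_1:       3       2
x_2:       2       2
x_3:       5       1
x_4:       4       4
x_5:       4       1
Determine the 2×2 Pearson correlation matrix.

Step 1 — column means:
  mean(X_1) = (3 + 2 + 5 + 4 + 4) / 5 = 18/5 = 3.6
  mean(X_2) = (2 + 2 + 1 + 4 + 1) / 5 = 10/5 = 2

Step 2 — sample variances and covariances s[i,j] = (1/(n-1)) · Σ_k (x_{k,i} - mean_i) · (x_{k,j} - mean_j), with n-1 = 4:
  s[X_1,X_1] = ((-0.6)·(-0.6) + (-1.6)·(-1.6) + (1.4)·(1.4) + (0.4)·(0.4) + (0.4)·(0.4)) / 4 = 5.2/4 = 1.3
  s[X_1,X_2] = ((-0.6)·(0) + (-1.6)·(0) + (1.4)·(-1) + (0.4)·(2) + (0.4)·(-1)) / 4 = -1/4 = -0.25
  s[X_2,X_2] = ((0)·(0) + (0)·(0) + (-1)·(-1) + (2)·(2) + (-1)·(-1)) / 4 = 6/4 = 1.5
  Sample standard deviations s_i = √(s[i,i]):
  s(X_1) = √(1.3) = 1.1402
  s(X_2) = √(1.5) = 1.2247

Step 3 — r_{ij} = s_{ij} / (s_i · s_j):
  r[X_1,X_1] = 1 (diagonal).
  r[X_1,X_2] = -0.25 / (1.1402 · 1.2247) = -0.25 / 1.3964 = -0.179
  r[X_2,X_2] = 1 (diagonal).

R is symmetric with unit diagonal. Assembling:

R = [[1, -0.179],
 [-0.179, 1]]


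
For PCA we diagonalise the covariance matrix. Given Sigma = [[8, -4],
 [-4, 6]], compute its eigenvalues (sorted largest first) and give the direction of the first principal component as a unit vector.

Step 1 — characteristic polynomial of 2×2 Sigma:
  det(Sigma - λI) = λ² - trace · λ + det = 0.
  trace = 8 + 6 = 14, det = 8·6 - (-4)² = 32.
Step 2 — discriminant:
  Δ = trace² - 4·det = 196 - 128 = 68.
Step 3 — eigenvalues:
  λ = (trace ± √Δ)/2 = (14 ± 8.2462)/2,
  λ_1 = 11.1231,  λ_2 = 2.8769.

Step 4 — unit eigenvector for λ_1: solve (Sigma - λ_1 I)v = 0. First row:
  (8 - 11.1231)·v_x + (-4)·v_y = 0, i.e. (-3.1231)·v_x + (-4)·v_y = 0,
  so v ∝ (b, λ_1 - a) = (-4, 3.1231); multiply by -1 so the first entry is positive: u = (4, -3.1231).
  ||u|| = √((4)² + (-3.1231)²) = √(25.7538) ≈ 5.0748,
  v_1 = u/||u|| ≈ (0.7882, -0.6154) (||v_1|| = 1).

λ_1 = 11.1231,  λ_2 = 2.8769;  v_1 ≈ (0.7882, -0.6154)


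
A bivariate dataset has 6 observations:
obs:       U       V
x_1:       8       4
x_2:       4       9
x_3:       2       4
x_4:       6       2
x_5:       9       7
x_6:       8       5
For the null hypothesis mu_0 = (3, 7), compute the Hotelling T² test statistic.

Step 1 — sample mean vector:
  mean(U) = (8 + 4 + 2 + 6 + 9 + 8) / 6 = 37/6 = 6.1667
  mean(V) = (4 + 9 + 4 + 2 + 7 + 5) / 6 = 31/6 = 5.1667
  x̄ = (6.1667, 5.1667),  deviation x̄ - mu_0 = (6.1667, 5.1667) - (3, 7) = (3.1667, -1.8333).

Step 2 — sample covariance matrix, S[i,j] = (1/(n-1)) · Σ_k (x_{k,i} - mean_i) · (x_{k,j} - mean_j), divisor n-1 = 5:
  S[U,U] = ((1.8333)·(1.8333) + (-2.1667)·(-2.1667) + (-4.1667)·(-4.1667) + (-0.1667)·(-0.1667) + (2.8333)·(2.8333) + (1.8333)·(1.8333)) / 5 = 36.8333/5 = 7.3667
  S[U,V] = ((1.8333)·(-1.1667) + (-2.1667)·(3.8333) + (-4.1667)·(-1.1667) + (-0.1667)·(-3.1667) + (2.8333)·(1.8333) + (1.8333)·(-0.1667)) / 5 = -0.1667/5 = -0.0333
  S[V,V] = ((-1.1667)·(-1.1667) + (3.8333)·(3.8333) + (-1.1667)·(-1.1667) + (-3.1667)·(-3.1667) + (1.8333)·(1.8333) + (-0.1667)·(-0.1667)) / 5 = 30.8333/5 = 6.1667
  S = [[7.3667, -0.0333],
 [-0.0333, 6.1667]].

Step 3 — invert S. det(S) = 7.3667·6.1667 - (-0.0333)² = 45.4267.
  S^{-1} = (1/det) · [[d, -b], [-b, a]] = [[0.1357, 0.0007],
 [0.0007, 0.1622]].

Step 4 — quadratic form (x̄ - mu_0)^T · S^{-1} · (x̄ - mu_0):
  S^{-1} · (x̄ - mu_0) = (0.4285, -0.295),
  (x̄ - mu_0)^T · [...] = (3.1667)·(0.4285) + (-1.8333)·(-0.295) = 1.8978.

Step 5 — scale by n: T² = 6 · 1.8978 = 11.3869.

T² ≈ 11.3869


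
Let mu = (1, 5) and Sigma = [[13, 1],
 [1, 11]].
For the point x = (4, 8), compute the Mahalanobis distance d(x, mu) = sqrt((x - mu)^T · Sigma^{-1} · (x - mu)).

Step 1 — centre the observation: (x - mu) = (3, 3).

Step 2 — invert Sigma. det(Sigma) = 13·11 - (1)² = 142.
  Sigma^{-1} = (1/det) · [[d, -b], [-b, a]] = [[0.0775, -0.007],
 [-0.007, 0.0915]].

Step 3 — form the quadratic (x - mu)^T · Sigma^{-1} · (x - mu):
  Sigma^{-1} · (x - mu) = (0.2113, 0.2535).
  (x - mu)^T · [Sigma^{-1} · (x - mu)] = (3)·(0.2113) + (3)·(0.2535) = 1.3944.

Step 4 — take square root: d = √(1.3944) ≈ 1.1808.

d(x, mu) = √(1.3944) ≈ 1.1808


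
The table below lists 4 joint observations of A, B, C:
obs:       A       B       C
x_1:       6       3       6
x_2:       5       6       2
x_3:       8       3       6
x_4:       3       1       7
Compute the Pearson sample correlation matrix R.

Step 1 — column means:
  mean(A) = (6 + 5 + 8 + 3) / 4 = 22/4 = 5.5
  mean(B) = (3 + 6 + 3 + 1) / 4 = 13/4 = 3.25
  mean(C) = (6 + 2 + 6 + 7) / 4 = 21/4 = 5.25

Step 2 — sample variances and covariances s[i,j] = (1/(n-1)) · Σ_k (x_{k,i} - mean_i) · (x_{k,j} - mean_j), with n-1 = 3:
  s[A,A] = ((0.5)·(0.5) + (-0.5)·(-0.5) + (2.5)·(2.5) + (-2.5)·(-2.5)) / 3 = 13/3 = 4.3333
  s[A,B] = ((0.5)·(-0.25) + (-0.5)·(2.75) + (2.5)·(-0.25) + (-2.5)·(-2.25)) / 3 = 3.5/3 = 1.1667
  s[A,C] = ((0.5)·(0.75) + (-0.5)·(-3.25) + (2.5)·(0.75) + (-2.5)·(1.75)) / 3 = -0.5/3 = -0.1667
  s[B,B] = ((-0.25)·(-0.25) + (2.75)·(2.75) + (-0.25)·(-0.25) + (-2.25)·(-2.25)) / 3 = 12.75/3 = 4.25
  s[B,C] = ((-0.25)·(0.75) + (2.75)·(-3.25) + (-0.25)·(0.75) + (-2.25)·(1.75)) / 3 = -13.25/3 = -4.4167
  s[C,C] = ((0.75)·(0.75) + (-3.25)·(-3.25) + (0.75)·(0.75) + (1.75)·(1.75)) / 3 = 14.75/3 = 4.9167
  Sample standard deviations s_i = √(s[i,i]):
  s(A) = √(4.3333) = 2.0817
  s(B) = √(4.25) = 2.0616
  s(C) = √(4.9167) = 2.2174

Step 3 — r_{ij} = s_{ij} / (s_i · s_j):
  r[A,A] = 1 (diagonal).
  r[A,B] = 1.1667 / (2.0817 · 2.0616) = 1.1667 / 4.2915 = 0.2719
  r[A,C] = -0.1667 / (2.0817 · 2.2174) = -0.1667 / 4.6158 = -0.0361
  r[B,B] = 1 (diagonal).
  r[B,C] = -4.4167 / (2.0616 · 2.2174) = -4.4167 / 4.5712 = -0.9662
  r[C,C] = 1 (diagonal).

R is symmetric with unit diagonal. Assembling:

R = [[1, 0.2719, -0.0361],
 [0.2719, 1, -0.9662],
 [-0.0361, -0.9662, 1]]


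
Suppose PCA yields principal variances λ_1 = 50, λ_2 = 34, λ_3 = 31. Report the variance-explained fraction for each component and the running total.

Step 1 — total variance = trace(Sigma) = Σ λ_i = 50 + 34 + 31 = 115.

Step 2 — fraction explained by component i = λ_i / Σ λ:
  PC1: 50/115 = 0.4348
  PC2: 34/115 = 0.2957
  PC3: 31/115 = 0.2696

Step 3 — cumulative fraction after k components = (λ_1 + ... + λ_k) / Σ λ:
  k = 1: 50/115 = 0.4348
  k = 2: (50 + 34)/115 = 84/115 = 0.7304
  k = 3: (50 + 34 + 31)/115 = 115/115 = 1

Summary (fraction, with percent):

explained: PC1 0.4348 (43.48%), PC2 0.2957 (29.57%), PC3 0.2696 (26.96%);  cumulative: 0.4348, 0.7304, 1


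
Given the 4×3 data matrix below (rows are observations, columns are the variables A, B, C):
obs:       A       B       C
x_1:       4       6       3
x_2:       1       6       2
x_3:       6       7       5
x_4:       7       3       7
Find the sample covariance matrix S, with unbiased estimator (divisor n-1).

Step 1 — column means:
  mean(A) = (4 + 1 + 6 + 7) / 4 = 18/4 = 4.5
  mean(B) = (6 + 6 + 7 + 3) / 4 = 22/4 = 5.5
  mean(C) = (3 + 2 + 5 + 7) / 4 = 17/4 = 4.25

Step 2 — sample covariance S[i,j] = (1/(n-1)) · Σ_k (x_{k,i} - mean_i) · (x_{k,j} - mean_j), with n-1 = 3.
  S[A,A] = ((-0.5)·(-0.5) + (-3.5)·(-3.5) + (1.5)·(1.5) + (2.5)·(2.5)) / 3 = 21/3 = 7
  S[A,B] = ((-0.5)·(0.5) + (-3.5)·(0.5) + (1.5)·(1.5) + (2.5)·(-2.5)) / 3 = -6/3 = -2
  S[A,C] = ((-0.5)·(-1.25) + (-3.5)·(-2.25) + (1.5)·(0.75) + (2.5)·(2.75)) / 3 = 16.5/3 = 5.5
  S[B,B] = ((0.5)·(0.5) + (0.5)·(0.5) + (1.5)·(1.5) + (-2.5)·(-2.5)) / 3 = 9/3 = 3
  S[B,C] = ((0.5)·(-1.25) + (0.5)·(-2.25) + (1.5)·(0.75) + (-2.5)·(2.75)) / 3 = -7.5/3 = -2.5
  S[C,C] = ((-1.25)·(-1.25) + (-2.25)·(-2.25) + (0.75)·(0.75) + (2.75)·(2.75)) / 3 = 14.75/3 = 4.9167

S is symmetric (S[j,i] = S[i,j]). Assembling:

S = [[7, -2, 5.5],
 [-2, 3, -2.5],
 [5.5, -2.5, 4.9167]]


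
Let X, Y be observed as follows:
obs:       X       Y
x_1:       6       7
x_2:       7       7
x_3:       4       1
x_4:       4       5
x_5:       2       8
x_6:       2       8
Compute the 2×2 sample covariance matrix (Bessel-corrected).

Step 1 — column means:
  mean(X) = (6 + 7 + 4 + 4 + 2 + 2) / 6 = 25/6 = 4.1667
  mean(Y) = (7 + 7 + 1 + 5 + 8 + 8) / 6 = 36/6 = 6

Step 2 — sample covariance S[i,j] = (1/(n-1)) · Σ_k (x_{k,i} - mean_i) · (x_{k,j} - mean_j), with n-1 = 5.
  S[X,X] = ((1.8333)·(1.8333) + (2.8333)·(2.8333) + (-0.1667)·(-0.1667) + (-0.1667)·(-0.1667) + (-2.1667)·(-2.1667) + (-2.1667)·(-2.1667)) / 5 = 20.8333/5 = 4.1667
  S[X,Y] = ((1.8333)·(1) + (2.8333)·(1) + (-0.1667)·(-5) + (-0.1667)·(-1) + (-2.1667)·(2) + (-2.1667)·(2)) / 5 = -3/5 = -0.6
  S[Y,Y] = ((1)·(1) + (1)·(1) + (-5)·(-5) + (-1)·(-1) + (2)·(2) + (2)·(2)) / 5 = 36/5 = 7.2

S is symmetric (S[j,i] = S[i,j]). Assembling:

S = [[4.1667, -0.6],
 [-0.6, 7.2]]


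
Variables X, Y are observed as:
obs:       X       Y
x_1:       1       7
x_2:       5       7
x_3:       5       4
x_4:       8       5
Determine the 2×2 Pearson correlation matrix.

Step 1 — column means:
  mean(X) = (1 + 5 + 5 + 8) / 4 = 19/4 = 4.75
  mean(Y) = (7 + 7 + 4 + 5) / 4 = 23/4 = 5.75

Step 2 — sample variances and covariances s[i,j] = (1/(n-1)) · Σ_k (x_{k,i} - mean_i) · (x_{k,j} - mean_j), with n-1 = 3:
  s[X,X] = ((-3.75)·(-3.75) + (0.25)·(0.25) + (0.25)·(0.25) + (3.25)·(3.25)) / 3 = 24.75/3 = 8.25
  s[X,Y] = ((-3.75)·(1.25) + (0.25)·(1.25) + (0.25)·(-1.75) + (3.25)·(-0.75)) / 3 = -7.25/3 = -2.4167
  s[Y,Y] = ((1.25)·(1.25) + (1.25)·(1.25) + (-1.75)·(-1.75) + (-0.75)·(-0.75)) / 3 = 6.75/3 = 2.25
  Sample standard deviations s_i = √(s[i,i]):
  s(X) = √(8.25) = 2.8723
  s(Y) = √(2.25) = 1.5

Step 3 — r_{ij} = s_{ij} / (s_i · s_j):
  r[X,X] = 1 (diagonal).
  r[X,Y] = -2.4167 / (2.8723 · 1.5) = -2.4167 / 4.3084 = -0.5609
  r[Y,Y] = 1 (diagonal).

R is symmetric with unit diagonal. Assembling:

R = [[1, -0.5609],
 [-0.5609, 1]]


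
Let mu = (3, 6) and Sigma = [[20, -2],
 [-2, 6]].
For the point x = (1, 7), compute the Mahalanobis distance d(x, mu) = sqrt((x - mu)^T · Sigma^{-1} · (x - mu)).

Step 1 — centre the observation: (x - mu) = (-2, 1).

Step 2 — invert Sigma. det(Sigma) = 20·6 - (-2)² = 116.
  Sigma^{-1} = (1/det) · [[d, -b], [-b, a]] = [[0.0517, 0.0172],
 [0.0172, 0.1724]].

Step 3 — form the quadratic (x - mu)^T · Sigma^{-1} · (x - mu):
  Sigma^{-1} · (x - mu) = (-0.0862, 0.1379).
  (x - mu)^T · [Sigma^{-1} · (x - mu)] = (-2)·(-0.0862) + (1)·(0.1379) = 0.3103.

Step 4 — take square root: d = √(0.3103) ≈ 0.5571.

d(x, mu) = √(0.3103) ≈ 0.5571


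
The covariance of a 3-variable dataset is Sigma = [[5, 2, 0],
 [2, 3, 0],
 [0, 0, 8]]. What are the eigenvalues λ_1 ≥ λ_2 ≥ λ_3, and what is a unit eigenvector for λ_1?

Step 1 — characteristic polynomial p(λ) = det(λI - Sigma) = λ³ - tr·λ² + c_1·λ - det, where tr = trace, c_1 = sum of the principal 2×2 minors, det = det(Sigma):
  tr = 5 + 3 + 8 = 16,
  c_1 = (5·3 - (2)²) + (5·8 - (0)²) + (3·8 - (0)²) = 11 + 40 + 24 = 75,
  det = 5·(3·8 - (0)²) - (2)·((2)·8 - (0)·(0)) + (0)·((2)·(0) - 3·(0)) = 5·(24) - (2)·(16) + (0)·(0) = 88.
  So p(λ) = λ³ - 16λ² + 75λ - 88.
Step 2 — look for an integer root (rational root theorem: any rational root is an integer divisor of 88). Testing λ = 8:
  p(8) = 512 - 1024 + 600 - 88 = 0  ✓
  Dividing out (λ - 8): p(λ) = (λ - 8)(λ² - 8λ + 11).
Step 3 — remaining eigenvalues from the quadratic λ² - 8λ + 11 = 0:
  Δ = 8² - 4·11 = 64 - 44 = 20,  λ = (8 ± √20)/2 = (8 ± 4.4721)/2 ≈ 6.2361 or 1.7639.
  Sorted: λ_1 = 8,  λ_2 = 6.2361,  λ_3 = 1.7639  (check: sum = 16 = tr ✓).

Step 4 — unit eigenvector for λ_1 = 8: v spans the null space of (Sigma - λ_1 I), whose rows are
  r_1 = (-3, 2, 0),  r_2 = (2, -5, 0),  r_3 = (0, 0, 0).
  v is orthogonal to every row, so take v ∝ r_1 × r_2 = ((2)·(0) - (0)·(-5), (0)·(2) - (-3)·(0), (-3)·(-5) - (2)·(2)) = (0, 0, 11).
  Rescale (divide by 11): u = (0, 0, 1).
  ||u|| = √((0)² + (0)² + (1)²) = √(1) = 1,  v_1 = u/||u|| ≈ (0, 0, 1) (||v_1|| = 1).

λ_1 = 8,  λ_2 = 6.2361,  λ_3 = 1.7639;  v_1 ≈ (0, 0, 1)


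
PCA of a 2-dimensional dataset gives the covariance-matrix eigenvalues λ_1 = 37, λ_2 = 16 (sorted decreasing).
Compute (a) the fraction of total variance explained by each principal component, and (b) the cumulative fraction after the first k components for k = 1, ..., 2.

Step 1 — total variance = trace(Sigma) = Σ λ_i = 37 + 16 = 53.

Step 2 — fraction explained by component i = λ_i / Σ λ:
  PC1: 37/53 = 0.6981
  PC2: 16/53 = 0.3019

Step 3 — cumulative fraction after k components = (λ_1 + ... + λ_k) / Σ λ:
  k = 1: 37/53 = 0.6981
  k = 2: (37 + 16)/53 = 53/53 = 1

Summary (fraction, with percent):

explained: PC1 0.6981 (69.81%), PC2 0.3019 (30.19%);  cumulative: 0.6981, 1


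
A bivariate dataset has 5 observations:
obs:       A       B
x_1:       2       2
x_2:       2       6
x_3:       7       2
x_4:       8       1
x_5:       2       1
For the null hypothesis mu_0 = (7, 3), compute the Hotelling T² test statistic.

Step 1 — sample mean vector:
  mean(A) = (2 + 2 + 7 + 8 + 2) / 5 = 21/5 = 4.2
  mean(B) = (2 + 6 + 2 + 1 + 1) / 5 = 12/5 = 2.4
  x̄ = (4.2, 2.4),  deviation x̄ - mu_0 = (4.2, 2.4) - (7, 3) = (-2.8, -0.6).

Step 2 — sample covariance matrix, S[i,j] = (1/(n-1)) · Σ_k (x_{k,i} - mean_i) · (x_{k,j} - mean_j), divisor n-1 = 4:
  S[A,A] = ((-2.2)·(-2.2) + (-2.2)·(-2.2) + (2.8)·(2.8) + (3.8)·(3.8) + (-2.2)·(-2.2)) / 4 = 36.8/4 = 9.2
  S[A,B] = ((-2.2)·(-0.4) + (-2.2)·(3.6) + (2.8)·(-0.4) + (3.8)·(-1.4) + (-2.2)·(-1.4)) / 4 = -10.4/4 = -2.6
  S[B,B] = ((-0.4)·(-0.4) + (3.6)·(3.6) + (-0.4)·(-0.4) + (-1.4)·(-1.4) + (-1.4)·(-1.4)) / 4 = 17.2/4 = 4.3
  S = [[9.2, -2.6],
 [-2.6, 4.3]].

Step 3 — invert S. det(S) = 9.2·4.3 - (-2.6)² = 32.8.
  S^{-1} = (1/det) · [[d, -b], [-b, a]] = [[0.1311, 0.0793],
 [0.0793, 0.2805]].

Step 4 — quadratic form (x̄ - mu_0)^T · S^{-1} · (x̄ - mu_0):
  S^{-1} · (x̄ - mu_0) = (-0.4146, -0.3902),
  (x̄ - mu_0)^T · [...] = (-2.8)·(-0.4146) + (-0.6)·(-0.3902) = 1.3951.

Step 5 — scale by n: T² = 5 · 1.3951 = 6.9756.

T² ≈ 6.9756


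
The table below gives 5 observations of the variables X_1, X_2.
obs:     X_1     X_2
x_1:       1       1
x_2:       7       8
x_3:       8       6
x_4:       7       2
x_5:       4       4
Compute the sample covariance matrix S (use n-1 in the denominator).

Step 1 — column means:
  mean(X_1) = (1 + 7 + 8 + 7 + 4) / 5 = 27/5 = 5.4
  mean(X_2) = (1 + 8 + 6 + 2 + 4) / 5 = 21/5 = 4.2

Step 2 — sample covariance S[i,j] = (1/(n-1)) · Σ_k (x_{k,i} - mean_i) · (x_{k,j} - mean_j), with n-1 = 4.
  S[X_1,X_1] = ((-4.4)·(-4.4) + (1.6)·(1.6) + (2.6)·(2.6) + (1.6)·(1.6) + (-1.4)·(-1.4)) / 4 = 33.2/4 = 8.3
  S[X_1,X_2] = ((-4.4)·(-3.2) + (1.6)·(3.8) + (2.6)·(1.8) + (1.6)·(-2.2) + (-1.4)·(-0.2)) / 4 = 21.6/4 = 5.4
  S[X_2,X_2] = ((-3.2)·(-3.2) + (3.8)·(3.8) + (1.8)·(1.8) + (-2.2)·(-2.2) + (-0.2)·(-0.2)) / 4 = 32.8/4 = 8.2

S is symmetric (S[j,i] = S[i,j]). Assembling:

S = [[8.3, 5.4],
 [5.4, 8.2]]


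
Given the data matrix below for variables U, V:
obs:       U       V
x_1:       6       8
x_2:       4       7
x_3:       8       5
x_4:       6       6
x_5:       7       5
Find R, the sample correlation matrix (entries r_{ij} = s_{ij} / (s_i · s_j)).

Step 1 — column means:
  mean(U) = (6 + 4 + 8 + 6 + 7) / 5 = 31/5 = 6.2
  mean(V) = (8 + 7 + 5 + 6 + 5) / 5 = 31/5 = 6.2

Step 2 — sample variances and covariances s[i,j] = (1/(n-1)) · Σ_k (x_{k,i} - mean_i) · (x_{k,j} - mean_j), with n-1 = 4:
  s[U,U] = ((-0.2)·(-0.2) + (-2.2)·(-2.2) + (1.8)·(1.8) + (-0.2)·(-0.2) + (0.8)·(0.8)) / 4 = 8.8/4 = 2.2
  s[U,V] = ((-0.2)·(1.8) + (-2.2)·(0.8) + (1.8)·(-1.2) + (-0.2)·(-0.2) + (0.8)·(-1.2)) / 4 = -5.2/4 = -1.3
  s[V,V] = ((1.8)·(1.8) + (0.8)·(0.8) + (-1.2)·(-1.2) + (-0.2)·(-0.2) + (-1.2)·(-1.2)) / 4 = 6.8/4 = 1.7
  Sample standard deviations s_i = √(s[i,i]):
  s(U) = √(2.2) = 1.4832
  s(V) = √(1.7) = 1.3038

Step 3 — r_{ij} = s_{ij} / (s_i · s_j):
  r[U,U] = 1 (diagonal).
  r[U,V] = -1.3 / (1.4832 · 1.3038) = -1.3 / 1.9339 = -0.6722
  r[V,V] = 1 (diagonal).

R is symmetric with unit diagonal. Assembling:

R = [[1, -0.6722],
 [-0.6722, 1]]


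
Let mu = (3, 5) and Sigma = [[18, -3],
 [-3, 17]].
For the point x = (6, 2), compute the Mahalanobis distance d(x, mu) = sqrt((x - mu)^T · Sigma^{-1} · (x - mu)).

Step 1 — centre the observation: (x - mu) = (3, -3).

Step 2 — invert Sigma. det(Sigma) = 18·17 - (-3)² = 297.
  Sigma^{-1} = (1/det) · [[d, -b], [-b, a]] = [[0.0572, 0.0101],
 [0.0101, 0.0606]].

Step 3 — form the quadratic (x - mu)^T · Sigma^{-1} · (x - mu):
  Sigma^{-1} · (x - mu) = (0.1414, -0.1515).
  (x - mu)^T · [Sigma^{-1} · (x - mu)] = (3)·(0.1414) + (-3)·(-0.1515) = 0.8788.

Step 4 — take square root: d = √(0.8788) ≈ 0.9374.

d(x, mu) = √(0.8788) ≈ 0.9374


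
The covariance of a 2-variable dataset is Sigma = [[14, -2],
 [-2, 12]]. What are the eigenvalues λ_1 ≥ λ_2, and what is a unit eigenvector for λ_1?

Step 1 — characteristic polynomial of 2×2 Sigma:
  det(Sigma - λI) = λ² - trace · λ + det = 0.
  trace = 14 + 12 = 26, det = 14·12 - (-2)² = 164.
Step 2 — discriminant:
  Δ = trace² - 4·det = 676 - 656 = 20.
Step 3 — eigenvalues:
  λ = (trace ± √Δ)/2 = (26 ± 4.4721)/2,
  λ_1 = 15.2361,  λ_2 = 10.7639.

Step 4 — unit eigenvector for λ_1: solve (Sigma - λ_1 I)v = 0. First row:
  (14 - 15.2361)·v_x + (-2)·v_y = 0, i.e. (-1.2361)·v_x + (-2)·v_y = 0,
  so v ∝ (b, λ_1 - a) = (-2, 1.2361); multiply by -1 so the first entry is positive: u = (2, -1.2361).
  ||u|| = √((2)² + (-1.2361)²) = √(5.5279) ≈ 2.3511,
  v_1 = u/||u|| ≈ (0.8507, -0.5257) (||v_1|| = 1).

λ_1 = 15.2361,  λ_2 = 10.7639;  v_1 ≈ (0.8507, -0.5257)
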